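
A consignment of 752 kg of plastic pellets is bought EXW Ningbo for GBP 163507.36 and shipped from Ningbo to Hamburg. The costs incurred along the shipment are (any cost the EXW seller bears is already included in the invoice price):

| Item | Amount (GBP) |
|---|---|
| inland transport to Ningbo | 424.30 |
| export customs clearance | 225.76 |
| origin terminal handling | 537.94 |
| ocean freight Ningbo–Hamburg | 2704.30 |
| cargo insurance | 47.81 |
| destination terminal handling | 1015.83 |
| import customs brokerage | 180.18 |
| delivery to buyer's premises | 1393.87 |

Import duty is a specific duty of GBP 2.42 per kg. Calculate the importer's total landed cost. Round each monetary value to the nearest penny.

EXW: the seller makes goods available at their premises; the buyer bears all onward costs.
CIF value = EXW price + inland to port + export clearance + origin terminal + freight + insurance = 163507.36 + 424.30 + 225.76 + 537.94 + 2704.30 + 47.81 = 167447.47
Import duty = 752 × 2.42 = 1819.84
Buyer bears: inland to port 424.30 + export clearance 225.76 + origin terminal 537.94 + freight 2704.30 + insurance 47.81 + destination terminal 1015.83 + brokerage 180.18 + delivery 1393.87 + duty 1819.84 = 8349.83
Landed cost = invoice 163507.36 + 8349.83 = 171857.19

Total landed cost: GBP 171857.19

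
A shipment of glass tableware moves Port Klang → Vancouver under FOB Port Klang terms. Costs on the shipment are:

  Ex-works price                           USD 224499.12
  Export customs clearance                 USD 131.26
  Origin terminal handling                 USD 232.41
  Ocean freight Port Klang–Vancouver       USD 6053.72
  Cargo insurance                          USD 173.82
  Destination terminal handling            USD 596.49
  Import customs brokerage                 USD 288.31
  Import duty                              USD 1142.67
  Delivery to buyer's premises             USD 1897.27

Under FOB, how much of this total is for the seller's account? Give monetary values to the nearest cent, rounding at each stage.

Seller's account: USD 224862.79

FOB: the seller bears costs until goods are on board at the origin port; the buyer bears freight, insurance and all costs thereafter.
Seller's account: goods 224499.12 + export clearance 131.26 + origin terminal 232.41 = 224862.79
Buyer's account: freight 6053.72 + insurance 173.82 + destination terminal 596.49 + brokerage 288.31 + duty 1142.67 + delivery 1897.27 = 10152.28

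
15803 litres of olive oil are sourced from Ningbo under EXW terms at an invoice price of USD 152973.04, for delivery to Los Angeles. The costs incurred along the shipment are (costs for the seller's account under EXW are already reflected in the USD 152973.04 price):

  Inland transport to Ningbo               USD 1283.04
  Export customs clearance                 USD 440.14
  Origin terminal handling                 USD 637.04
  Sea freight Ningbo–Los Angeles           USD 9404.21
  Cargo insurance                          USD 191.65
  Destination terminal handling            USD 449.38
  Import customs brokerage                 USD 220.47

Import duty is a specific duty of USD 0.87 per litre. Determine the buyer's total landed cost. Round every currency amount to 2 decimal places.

Total landed cost: USD 179347.58

EXW: the seller makes goods available at their premises; the buyer bears all onward costs.
CIF value = EXW price + inland to port + export clearance + origin terminal + freight + insurance = 152973.04 + 1283.04 + 440.14 + 637.04 + 9404.21 + 191.65 = 164929.12
Import duty = 15803 × 0.87 = 13748.61
Buyer bears: inland to port 1283.04 + export clearance 440.14 + origin terminal 637.04 + freight 9404.21 + insurance 191.65 + destination terminal 449.38 + brokerage 220.47 + duty 13748.61 = 26374.54
Landed cost = invoice 152973.04 + 26374.54 = 179347.58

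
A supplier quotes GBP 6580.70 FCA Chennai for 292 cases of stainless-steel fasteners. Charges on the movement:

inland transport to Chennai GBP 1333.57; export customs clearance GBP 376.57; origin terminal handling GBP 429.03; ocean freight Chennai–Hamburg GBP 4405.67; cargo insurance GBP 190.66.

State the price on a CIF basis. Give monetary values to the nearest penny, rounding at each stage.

Not relevant to the conversion: inland to port, export clearance — on the seller under both FCA and CIF; already in the FCA price and stays in the CIF price.
From FCA to CIF, the seller additionally bears: origin terminal, freight, insurance.
CIF price = 6580.70 + 429.03 + 4405.67 + 190.66 = 11606.06

CIF price: GBP 11606.06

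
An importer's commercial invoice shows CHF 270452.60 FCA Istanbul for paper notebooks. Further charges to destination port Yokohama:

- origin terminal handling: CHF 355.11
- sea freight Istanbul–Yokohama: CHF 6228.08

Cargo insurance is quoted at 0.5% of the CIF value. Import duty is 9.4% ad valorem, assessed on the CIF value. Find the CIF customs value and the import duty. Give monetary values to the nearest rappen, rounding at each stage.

Let C be the CIF value. C = FCA price + pre-shipment costs + freight + 0.5% × C
C − 0.5% × C = 270452.60 + 355.11 + 6228.08
0.995 × C = 277035.79
C = 277035.79 / 0.995 = 278427.93
Insurance premium = 0.5% × 278427.93 = 1392.14
Import duty = 278427.93 × 9.4% = 26172.23

CIF value: CHF 278427.93; import duty: CHF 26172.23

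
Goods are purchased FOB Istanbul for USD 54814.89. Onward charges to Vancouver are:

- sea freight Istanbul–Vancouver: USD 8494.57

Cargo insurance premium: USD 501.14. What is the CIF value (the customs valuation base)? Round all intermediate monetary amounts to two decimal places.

CIF = FOB price + freight + insurance
CIF = 54814.89 + 8494.57 + 501.14 = 63810.60

CIF value: USD 63810.60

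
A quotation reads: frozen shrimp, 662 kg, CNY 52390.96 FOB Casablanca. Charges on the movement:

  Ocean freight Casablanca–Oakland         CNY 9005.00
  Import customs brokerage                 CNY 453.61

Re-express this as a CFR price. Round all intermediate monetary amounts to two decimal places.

CFR price: CNY 61395.96

Not relevant to the conversion: brokerage — on the buyer under both terms; not part of either seller's price.
From FOB to CFR, the seller additionally bears: freight.
CFR price = 52390.96 + 9005.00 = 61395.96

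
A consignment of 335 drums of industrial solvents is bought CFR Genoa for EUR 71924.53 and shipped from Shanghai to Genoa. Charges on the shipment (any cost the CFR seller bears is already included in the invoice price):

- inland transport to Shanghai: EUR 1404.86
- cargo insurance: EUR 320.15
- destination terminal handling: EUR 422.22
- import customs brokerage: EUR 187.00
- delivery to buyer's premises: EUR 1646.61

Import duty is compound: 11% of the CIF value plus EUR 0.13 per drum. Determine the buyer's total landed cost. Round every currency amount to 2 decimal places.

CFR: the seller pays costs through ocean freight to the destination port, but not insurance.
Already in the invoice (seller's account under CFR): inland to port — exclude.
CIF value = CFR price + insurance = 71924.53 + 320.15 = 72244.68
Ad valorem component: 72244.68 × 11% = 7946.91
Specific component: 335 × 0.13 = 43.55
Import duty = 7946.91 + 43.55 = 7990.46
Buyer bears: insurance 320.15 + destination terminal 422.22 + brokerage 187.00 + delivery 1646.61 + duty 7990.46 = 10566.44
Landed cost = invoice 71924.53 + 10566.44 = 82490.97

Total landed cost: EUR 82490.97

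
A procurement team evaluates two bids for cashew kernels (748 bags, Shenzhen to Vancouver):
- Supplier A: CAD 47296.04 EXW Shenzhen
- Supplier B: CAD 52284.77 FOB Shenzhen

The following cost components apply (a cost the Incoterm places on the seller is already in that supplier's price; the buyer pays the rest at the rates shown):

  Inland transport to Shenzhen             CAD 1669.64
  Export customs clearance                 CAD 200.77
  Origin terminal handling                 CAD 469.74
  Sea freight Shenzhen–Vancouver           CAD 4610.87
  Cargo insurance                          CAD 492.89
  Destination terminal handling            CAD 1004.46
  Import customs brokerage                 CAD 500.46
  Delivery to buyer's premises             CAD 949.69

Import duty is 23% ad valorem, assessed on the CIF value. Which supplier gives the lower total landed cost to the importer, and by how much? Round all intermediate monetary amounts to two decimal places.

Supplier A is cheaper by CAD 3257.75

Supplier A (EXW):
CIF value = EXW price + inland to port + export clearance + origin terminal + freight + insurance = 47296.04 + 1669.64 + 200.77 + 469.74 + 4610.87 + 492.89 = 54739.95
Import duty = 54739.95 × 23% = 12590.19
Buyer bears (A): 1669.64 + 200.77 + 469.74 + 4610.87 + 492.89 + 1004.46 + 500.46 + 949.69 = 9898.52
Landed cost (A) = invoice 47296.04 + 9898.52 + duty 12590.19 = 69784.75
Supplier B (FOB):
CIF value = FOB price + freight + insurance = 52284.77 + 4610.87 + 492.89 = 57388.53
Import duty = 57388.53 × 23% = 13199.36
Buyer bears (B): 4610.87 + 492.89 + 1004.46 + 500.46 + 949.69 = 7558.37
Landed cost (B) = invoice 52284.77 + 7558.37 + duty 13199.36 = 73042.50
Difference = |69784.75 − 73042.50| = 3257.75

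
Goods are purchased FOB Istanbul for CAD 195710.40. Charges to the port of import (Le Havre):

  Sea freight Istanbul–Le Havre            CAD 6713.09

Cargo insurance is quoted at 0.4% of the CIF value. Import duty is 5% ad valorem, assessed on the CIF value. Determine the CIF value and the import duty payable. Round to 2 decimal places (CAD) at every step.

Let C be the CIF value. C = FOB price + freight + 0.4% × C
C − 0.4% × C = 195710.40 + 6713.09
0.996 × C = 202423.49
C = 202423.49 / 0.996 = 203236.44
Insurance premium = 0.4% × 203236.44 = 812.95
Import duty = 203236.44 × 5% = 10161.82

CIF value: CAD 203236.44; import duty: CAD 10161.82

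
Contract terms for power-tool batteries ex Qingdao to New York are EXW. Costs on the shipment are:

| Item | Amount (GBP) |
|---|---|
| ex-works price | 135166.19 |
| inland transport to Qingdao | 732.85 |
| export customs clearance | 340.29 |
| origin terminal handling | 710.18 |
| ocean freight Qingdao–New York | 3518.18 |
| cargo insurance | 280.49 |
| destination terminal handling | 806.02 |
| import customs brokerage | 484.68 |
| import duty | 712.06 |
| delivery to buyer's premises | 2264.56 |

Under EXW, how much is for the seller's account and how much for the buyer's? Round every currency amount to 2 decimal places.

Seller: GBP 135166.19; buyer: GBP 9849.31

EXW: the seller makes goods available at their premises; the buyer bears all onward costs.
Seller's account: goods 135166.19 = 135166.19
Buyer's account: inland to port 732.85 + export clearance 340.29 + origin terminal 710.18 + freight 3518.18 + insurance 280.49 + destination terminal 806.02 + brokerage 484.68 + duty 712.06 + delivery 2264.56 = 9849.31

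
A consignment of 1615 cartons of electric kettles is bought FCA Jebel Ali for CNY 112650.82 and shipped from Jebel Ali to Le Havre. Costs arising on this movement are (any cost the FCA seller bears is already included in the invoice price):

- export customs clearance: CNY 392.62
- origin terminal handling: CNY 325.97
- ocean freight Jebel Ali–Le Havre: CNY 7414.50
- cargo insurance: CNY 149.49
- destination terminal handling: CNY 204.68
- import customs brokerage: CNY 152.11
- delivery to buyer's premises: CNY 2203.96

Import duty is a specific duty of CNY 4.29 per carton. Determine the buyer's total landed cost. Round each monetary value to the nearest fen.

Total landed cost: CNY 130029.88

FCA: the seller delivers export-cleared goods to the carrier; the buyer bears costs from that point.
Already in the invoice (seller's account under FCA): export clearance — exclude.
CIF value = FCA price + origin terminal + freight + insurance = 112650.82 + 325.97 + 7414.50 + 149.49 = 120540.78
Import duty = 1615 × 4.29 = 6928.35
Buyer bears: origin terminal 325.97 + freight 7414.50 + insurance 149.49 + destination terminal 204.68 + brokerage 152.11 + delivery 2203.96 + duty 6928.35 = 17379.06
Landed cost = invoice 112650.82 + 17379.06 = 130029.88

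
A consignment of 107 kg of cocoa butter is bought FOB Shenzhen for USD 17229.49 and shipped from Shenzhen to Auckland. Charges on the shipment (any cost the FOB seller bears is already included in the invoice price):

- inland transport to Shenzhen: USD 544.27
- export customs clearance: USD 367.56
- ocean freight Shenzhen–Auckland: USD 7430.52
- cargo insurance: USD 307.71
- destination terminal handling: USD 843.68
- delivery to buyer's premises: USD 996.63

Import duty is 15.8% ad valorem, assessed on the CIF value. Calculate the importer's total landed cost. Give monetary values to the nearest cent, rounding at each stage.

Total landed cost: USD 30752.93

FOB: the seller bears costs until goods are on board at the origin port; the buyer bears freight, insurance and all costs thereafter.
Already in the invoice (seller's account under FOB): inland to port, export clearance — exclude.
CIF value = FOB price + freight + insurance = 17229.49 + 7430.52 + 307.71 = 24967.72
Import duty = 24967.72 × 15.8% = 3944.90
Buyer bears: freight 7430.52 + insurance 307.71 + destination terminal 843.68 + delivery 996.63 + duty 3944.90 = 13523.44
Landed cost = invoice 17229.49 + 13523.44 = 30752.93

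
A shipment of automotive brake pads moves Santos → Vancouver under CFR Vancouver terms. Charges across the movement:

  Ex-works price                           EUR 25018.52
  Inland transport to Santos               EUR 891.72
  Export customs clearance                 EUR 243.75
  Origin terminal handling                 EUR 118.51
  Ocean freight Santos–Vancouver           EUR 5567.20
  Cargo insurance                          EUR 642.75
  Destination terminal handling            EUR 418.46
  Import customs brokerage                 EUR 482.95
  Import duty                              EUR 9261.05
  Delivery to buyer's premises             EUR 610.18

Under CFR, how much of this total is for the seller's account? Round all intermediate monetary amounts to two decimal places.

CFR: the seller pays costs through ocean freight to the destination port, but not insurance.
Seller's account: goods 25018.52 + inland to port 891.72 + export clearance 243.75 + origin terminal 118.51 + freight 5567.20 = 31839.70
Buyer's account: insurance 642.75 + destination terminal 418.46 + brokerage 482.95 + duty 9261.05 + delivery 610.18 = 11415.39

Seller's account: EUR 31839.70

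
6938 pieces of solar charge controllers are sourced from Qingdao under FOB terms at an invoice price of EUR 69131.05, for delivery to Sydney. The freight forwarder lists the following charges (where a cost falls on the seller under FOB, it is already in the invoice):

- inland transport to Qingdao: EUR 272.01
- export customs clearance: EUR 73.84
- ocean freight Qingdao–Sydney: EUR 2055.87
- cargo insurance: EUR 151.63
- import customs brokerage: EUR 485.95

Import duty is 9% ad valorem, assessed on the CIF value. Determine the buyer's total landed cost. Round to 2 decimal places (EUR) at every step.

Total landed cost: EUR 78244.97

FOB: the seller bears costs until goods are on board at the origin port; the buyer bears freight, insurance and all costs thereafter.
Already in the invoice (seller's account under FOB): inland to port, export clearance — exclude.
CIF value = FOB price + freight + insurance = 69131.05 + 2055.87 + 151.63 = 71338.55
Import duty = 71338.55 × 9% = 6420.47
Buyer bears: freight 2055.87 + insurance 151.63 + brokerage 485.95 + duty 6420.47 = 9113.92
Landed cost = invoice 69131.05 + 9113.92 = 78244.97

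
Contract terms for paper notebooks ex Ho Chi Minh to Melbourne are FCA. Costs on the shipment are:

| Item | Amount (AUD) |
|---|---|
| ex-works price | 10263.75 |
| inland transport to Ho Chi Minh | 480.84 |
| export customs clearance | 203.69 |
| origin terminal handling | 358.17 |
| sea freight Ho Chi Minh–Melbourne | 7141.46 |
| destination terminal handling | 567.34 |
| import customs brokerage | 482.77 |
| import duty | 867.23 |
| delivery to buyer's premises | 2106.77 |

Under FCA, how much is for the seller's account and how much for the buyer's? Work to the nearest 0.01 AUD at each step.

Seller: AUD 10948.28; buyer: AUD 11523.74

FCA: the seller delivers export-cleared goods to the carrier; the buyer bears costs from that point.
Seller's account: goods 10263.75 + inland to port 480.84 + export clearance 203.69 = 10948.28
Buyer's account: origin terminal 358.17 + freight 7141.46 + destination terminal 567.34 + brokerage 482.77 + duty 867.23 + delivery 2106.77 = 11523.74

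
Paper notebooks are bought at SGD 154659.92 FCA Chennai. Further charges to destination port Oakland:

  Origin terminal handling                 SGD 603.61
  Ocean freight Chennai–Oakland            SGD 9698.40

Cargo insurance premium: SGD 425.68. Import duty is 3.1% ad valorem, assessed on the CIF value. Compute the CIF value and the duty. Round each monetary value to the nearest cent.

CIF value: SGD 165387.61; import duty: SGD 5127.02

CIF = FCA price + pre-shipment costs + freight + insurance
CIF = 154659.92 + 603.61 + 9698.40 + 425.68 = 165387.61
Import duty = 165387.61 × 3.1% = 5127.02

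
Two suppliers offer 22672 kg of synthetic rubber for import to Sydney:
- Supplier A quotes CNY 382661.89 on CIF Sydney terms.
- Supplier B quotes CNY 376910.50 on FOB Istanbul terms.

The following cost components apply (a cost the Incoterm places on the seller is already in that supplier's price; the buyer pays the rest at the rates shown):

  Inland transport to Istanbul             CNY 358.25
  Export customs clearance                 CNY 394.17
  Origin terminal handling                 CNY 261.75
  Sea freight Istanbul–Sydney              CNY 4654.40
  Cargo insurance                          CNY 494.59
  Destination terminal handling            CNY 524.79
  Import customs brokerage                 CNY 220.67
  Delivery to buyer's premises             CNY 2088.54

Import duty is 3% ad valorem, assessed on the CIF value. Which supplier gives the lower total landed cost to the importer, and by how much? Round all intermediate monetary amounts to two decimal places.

Supplier A (CIF):
The CIF price already equals the CIF value: 382661.89
Import duty = 382661.89 × 3% = 11479.86
Buyer bears (A): 524.79 + 220.67 + 2088.54 = 2834.00
Landed cost (A) = invoice 382661.89 + 2834.00 + duty 11479.86 = 396975.75
Supplier B (FOB):
CIF value = FOB price + freight + insurance = 376910.50 + 4654.40 + 494.59 = 382059.49
Import duty = 382059.49 × 3% = 11461.78
Buyer bears (B): 4654.40 + 494.59 + 524.79 + 220.67 + 2088.54 = 7982.99
Landed cost (B) = invoice 376910.50 + 7982.99 + duty 11461.78 = 396355.27
Difference = |396975.75 − 396355.27| = 620.48

Supplier B is cheaper by CNY 620.48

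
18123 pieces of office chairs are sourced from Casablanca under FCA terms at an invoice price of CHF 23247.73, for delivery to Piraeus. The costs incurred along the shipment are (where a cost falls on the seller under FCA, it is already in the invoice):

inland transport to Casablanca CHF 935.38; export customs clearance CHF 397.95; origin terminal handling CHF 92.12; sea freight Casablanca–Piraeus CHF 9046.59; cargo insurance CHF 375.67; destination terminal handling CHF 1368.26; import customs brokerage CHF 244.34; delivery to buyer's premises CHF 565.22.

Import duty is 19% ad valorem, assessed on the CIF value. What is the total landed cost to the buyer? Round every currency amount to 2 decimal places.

FCA: the seller delivers export-cleared goods to the carrier; the buyer bears costs from that point.
Already in the invoice (seller's account under FCA): inland to port, export clearance — exclude.
CIF value = FCA price + origin terminal + freight + insurance = 23247.73 + 92.12 + 9046.59 + 375.67 = 32762.11
Import duty = 32762.11 × 19% = 6224.80
Buyer bears: origin terminal 92.12 + freight 9046.59 + insurance 375.67 + destination terminal 1368.26 + brokerage 244.34 + delivery 565.22 + duty 6224.80 = 17917.00
Landed cost = invoice 23247.73 + 17917.00 = 41164.73

Total landed cost: CHF 41164.73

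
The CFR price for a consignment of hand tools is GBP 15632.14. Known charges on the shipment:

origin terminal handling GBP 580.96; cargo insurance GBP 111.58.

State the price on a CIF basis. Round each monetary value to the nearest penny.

CIF price: GBP 15743.72

Not relevant to the conversion: origin terminal — on the seller under both CFR and CIF; already in the CFR price and stays in the CIF price.
From CFR to CIF, the seller additionally bears: insurance.
CIF price = 15632.14 + 111.58 = 15743.72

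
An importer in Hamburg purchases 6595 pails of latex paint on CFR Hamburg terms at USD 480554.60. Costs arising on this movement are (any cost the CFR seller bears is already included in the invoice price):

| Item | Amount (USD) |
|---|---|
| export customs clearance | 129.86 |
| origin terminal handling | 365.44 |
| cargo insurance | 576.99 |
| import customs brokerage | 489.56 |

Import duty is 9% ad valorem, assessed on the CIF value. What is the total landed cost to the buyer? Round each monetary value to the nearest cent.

CFR: the seller pays costs through ocean freight to the destination port, but not insurance.
Already in the invoice (seller's account under CFR): export clearance, origin terminal — exclude.
CIF value = CFR price + insurance = 480554.60 + 576.99 = 481131.59
Import duty = 481131.59 × 9% = 43301.84
Buyer bears: insurance 576.99 + brokerage 489.56 + duty 43301.84 = 44368.39
Landed cost = invoice 480554.60 + 44368.39 = 524922.99

Total landed cost: USD 524922.99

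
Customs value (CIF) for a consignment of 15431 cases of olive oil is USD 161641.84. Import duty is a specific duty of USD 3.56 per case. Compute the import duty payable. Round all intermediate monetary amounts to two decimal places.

Import duty: USD 54934.36

Import duty = 15431 × 3.56 = 54934.36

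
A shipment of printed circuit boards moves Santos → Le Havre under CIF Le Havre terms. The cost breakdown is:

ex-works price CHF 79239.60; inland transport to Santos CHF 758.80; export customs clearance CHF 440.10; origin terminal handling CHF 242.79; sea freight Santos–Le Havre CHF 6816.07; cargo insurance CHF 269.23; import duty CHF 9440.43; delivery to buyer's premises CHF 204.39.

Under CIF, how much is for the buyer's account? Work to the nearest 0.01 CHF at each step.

Buyer's account: CHF 9644.82

CIF: the seller pays costs through ocean freight and marine insurance to the destination port.
Seller's account: goods 79239.60 + inland to port 758.80 + export clearance 440.10 + origin terminal 242.79 + freight 6816.07 + insurance 269.23 = 87766.59
Buyer's account: duty 9440.43 + delivery 204.39 = 9644.82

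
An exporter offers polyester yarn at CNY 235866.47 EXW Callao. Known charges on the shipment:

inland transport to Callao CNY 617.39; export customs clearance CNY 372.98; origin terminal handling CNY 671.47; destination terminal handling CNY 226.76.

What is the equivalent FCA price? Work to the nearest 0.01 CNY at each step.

Not relevant to the conversion: origin terminal, destination terminal — on the buyer under both terms; not part of either seller's price.
From EXW to FCA, the seller additionally bears: inland to port, export clearance.
FCA price = 235866.47 + 617.39 + 372.98 = 236856.84

FCA price: CNY 236856.84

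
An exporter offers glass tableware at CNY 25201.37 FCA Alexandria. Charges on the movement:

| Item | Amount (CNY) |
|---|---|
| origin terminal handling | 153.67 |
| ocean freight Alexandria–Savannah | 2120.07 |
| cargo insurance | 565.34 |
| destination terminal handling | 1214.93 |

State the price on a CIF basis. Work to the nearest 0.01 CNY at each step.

CIF price: CNY 28040.45

Not relevant to the conversion: destination terminal — on the buyer under both terms; not part of either seller's price.
From FCA to CIF, the seller additionally bears: origin terminal, freight, insurance.
CIF price = 25201.37 + 153.67 + 2120.07 + 565.34 = 28040.45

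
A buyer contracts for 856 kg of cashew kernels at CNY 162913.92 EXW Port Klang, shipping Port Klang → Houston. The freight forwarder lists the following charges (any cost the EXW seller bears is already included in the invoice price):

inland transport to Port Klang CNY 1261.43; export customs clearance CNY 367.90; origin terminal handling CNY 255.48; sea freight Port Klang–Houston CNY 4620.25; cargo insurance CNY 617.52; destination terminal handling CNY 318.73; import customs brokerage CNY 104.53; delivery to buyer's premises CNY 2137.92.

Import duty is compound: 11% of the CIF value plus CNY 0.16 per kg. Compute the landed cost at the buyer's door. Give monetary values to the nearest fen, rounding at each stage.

Total landed cost: CNY 191438.66

EXW: the seller makes goods available at their premises; the buyer bears all onward costs.
CIF value = EXW price + inland to port + export clearance + origin terminal + freight + insurance = 162913.92 + 1261.43 + 367.90 + 255.48 + 4620.25 + 617.52 = 170036.50
Ad valorem component: 170036.50 × 11% = 18704.02
Specific component: 856 × 0.16 = 136.96
Import duty = 18704.02 + 136.96 = 18840.98
Buyer bears: inland to port 1261.43 + export clearance 367.90 + origin terminal 255.48 + freight 4620.25 + insurance 617.52 + destination terminal 318.73 + brokerage 104.53 + delivery 2137.92 + duty 18840.98 = 28524.74
Landed cost = invoice 162913.92 + 28524.74 = 191438.66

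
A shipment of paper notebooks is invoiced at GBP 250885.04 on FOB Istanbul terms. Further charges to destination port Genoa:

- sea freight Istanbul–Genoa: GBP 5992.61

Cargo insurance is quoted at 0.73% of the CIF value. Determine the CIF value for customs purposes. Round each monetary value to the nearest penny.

Let C be the CIF value. C = FOB price + freight + 0.73% × C
C − 0.73% × C = 250885.04 + 5992.61
0.9927 × C = 256877.65
C = 256877.65 / 0.9927 = 258766.65
Insurance premium = 0.73% × 258766.65 = 1889.00

CIF value: GBP 258766.65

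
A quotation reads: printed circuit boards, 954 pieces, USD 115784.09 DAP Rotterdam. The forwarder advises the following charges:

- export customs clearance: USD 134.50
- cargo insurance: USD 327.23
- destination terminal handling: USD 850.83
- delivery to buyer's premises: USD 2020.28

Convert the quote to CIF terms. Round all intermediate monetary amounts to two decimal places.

CIF price: USD 112912.98

Not relevant to the conversion: export clearance, insurance — on the seller under both DAP and CIF; already in the DAP price and stays in the CIF price.
From DAP to CIF, the seller no longer bears: destination terminal, delivery.
CIF price = 115784.09 − 850.83 − 2020.28 = 112912.98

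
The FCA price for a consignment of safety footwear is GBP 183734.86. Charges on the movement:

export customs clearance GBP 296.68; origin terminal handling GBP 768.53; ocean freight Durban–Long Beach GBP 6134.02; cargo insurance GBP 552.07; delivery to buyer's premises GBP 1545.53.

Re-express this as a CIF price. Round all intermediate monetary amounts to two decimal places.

CIF price: GBP 191189.48

Not relevant to the conversion: export clearance — on the seller under both FCA and CIF; already in the FCA price and stays in the CIF price. delivery — on the buyer under both terms; not part of either seller's price.
From FCA to CIF, the seller additionally bears: origin terminal, freight, insurance.
CIF price = 183734.86 + 768.53 + 6134.02 + 552.07 = 191189.48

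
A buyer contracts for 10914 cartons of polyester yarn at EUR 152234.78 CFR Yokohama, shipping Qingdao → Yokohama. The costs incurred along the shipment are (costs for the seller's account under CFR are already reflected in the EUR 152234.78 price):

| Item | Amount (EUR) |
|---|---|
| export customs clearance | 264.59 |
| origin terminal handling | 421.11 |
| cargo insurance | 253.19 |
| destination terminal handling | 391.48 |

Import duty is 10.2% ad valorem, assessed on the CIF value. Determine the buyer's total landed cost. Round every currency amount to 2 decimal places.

CFR: the seller pays costs through ocean freight to the destination port, but not insurance.
Already in the invoice (seller's account under CFR): export clearance, origin terminal — exclude.
CIF value = CFR price + insurance = 152234.78 + 253.19 = 152487.97
Import duty = 152487.97 × 10.2% = 15553.77
Buyer bears: insurance 253.19 + destination terminal 391.48 + duty 15553.77 = 16198.44
Landed cost = invoice 152234.78 + 16198.44 = 168433.22

Total landed cost: EUR 168433.22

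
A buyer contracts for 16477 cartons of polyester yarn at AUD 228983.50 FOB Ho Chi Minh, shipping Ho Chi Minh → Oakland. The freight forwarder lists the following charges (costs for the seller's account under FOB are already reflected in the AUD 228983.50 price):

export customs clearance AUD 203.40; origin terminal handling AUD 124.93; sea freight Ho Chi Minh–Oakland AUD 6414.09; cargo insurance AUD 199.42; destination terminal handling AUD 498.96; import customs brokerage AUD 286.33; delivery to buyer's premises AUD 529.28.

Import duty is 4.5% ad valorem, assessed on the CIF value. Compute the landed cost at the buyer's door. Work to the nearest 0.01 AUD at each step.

FOB: the seller bears costs until goods are on board at the origin port; the buyer bears freight, insurance and all costs thereafter.
Already in the invoice (seller's account under FOB): export clearance, origin terminal — exclude.
CIF value = FOB price + freight + insurance = 228983.50 + 6414.09 + 199.42 = 235597.01
Import duty = 235597.01 × 4.5% = 10601.87
Buyer bears: freight 6414.09 + insurance 199.42 + destination terminal 498.96 + brokerage 286.33 + delivery 529.28 + duty 10601.87 = 18529.95
Landed cost = invoice 228983.50 + 18529.95 = 247513.45

Total landed cost: AUD 247513.45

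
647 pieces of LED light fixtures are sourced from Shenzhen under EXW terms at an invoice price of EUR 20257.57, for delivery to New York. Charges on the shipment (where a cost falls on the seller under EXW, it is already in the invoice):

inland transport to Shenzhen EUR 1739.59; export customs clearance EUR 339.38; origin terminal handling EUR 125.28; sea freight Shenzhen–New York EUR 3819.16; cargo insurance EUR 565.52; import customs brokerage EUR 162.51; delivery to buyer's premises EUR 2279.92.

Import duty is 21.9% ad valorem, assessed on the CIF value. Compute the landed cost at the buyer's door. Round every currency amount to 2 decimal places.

EXW: the seller makes goods available at their premises; the buyer bears all onward costs.
CIF value = EXW price + inland to port + export clearance + origin terminal + freight + insurance = 20257.57 + 1739.59 + 339.38 + 125.28 + 3819.16 + 565.52 = 26846.50
Import duty = 26846.50 × 21.9% = 5879.38
Buyer bears: inland to port 1739.59 + export clearance 339.38 + origin terminal 125.28 + freight 3819.16 + insurance 565.52 + brokerage 162.51 + delivery 2279.92 + duty 5879.38 = 14910.74
Landed cost = invoice 20257.57 + 14910.74 = 35168.31

Total landed cost: EUR 35168.31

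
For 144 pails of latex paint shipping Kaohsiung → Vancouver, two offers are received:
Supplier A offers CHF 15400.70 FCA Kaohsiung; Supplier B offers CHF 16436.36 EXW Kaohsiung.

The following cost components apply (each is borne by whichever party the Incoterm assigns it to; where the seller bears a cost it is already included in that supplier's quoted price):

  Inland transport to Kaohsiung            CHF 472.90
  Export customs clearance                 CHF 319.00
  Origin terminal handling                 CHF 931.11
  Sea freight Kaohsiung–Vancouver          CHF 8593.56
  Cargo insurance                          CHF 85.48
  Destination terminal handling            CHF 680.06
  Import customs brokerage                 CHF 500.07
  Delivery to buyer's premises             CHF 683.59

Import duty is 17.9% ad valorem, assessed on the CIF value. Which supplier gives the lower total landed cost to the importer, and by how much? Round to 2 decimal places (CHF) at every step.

Supplier A is cheaper by CHF 2154.70

Supplier A (FCA):
CIF value = FCA price + origin terminal + freight + insurance = 15400.70 + 931.11 + 8593.56 + 85.48 = 25010.85
Import duty = 25010.85 × 17.9% = 4476.94
Buyer bears (A): 931.11 + 8593.56 + 85.48 + 680.06 + 500.07 + 683.59 = 11473.87
Landed cost (A) = invoice 15400.70 + 11473.87 + duty 4476.94 = 31351.51
Supplier B (EXW):
CIF value = EXW price + inland to port + export clearance + origin terminal + freight + insurance = 16436.36 + 472.90 + 319.00 + 931.11 + 8593.56 + 85.48 = 26838.41
Import duty = 26838.41 × 17.9% = 4804.08
Buyer bears (B): 472.90 + 319.00 + 931.11 + 8593.56 + 85.48 + 680.06 + 500.07 + 683.59 = 12265.77
Landed cost (B) = invoice 16436.36 + 12265.77 + duty 4804.08 = 33506.21
Difference = |31351.51 − 33506.21| = 2154.70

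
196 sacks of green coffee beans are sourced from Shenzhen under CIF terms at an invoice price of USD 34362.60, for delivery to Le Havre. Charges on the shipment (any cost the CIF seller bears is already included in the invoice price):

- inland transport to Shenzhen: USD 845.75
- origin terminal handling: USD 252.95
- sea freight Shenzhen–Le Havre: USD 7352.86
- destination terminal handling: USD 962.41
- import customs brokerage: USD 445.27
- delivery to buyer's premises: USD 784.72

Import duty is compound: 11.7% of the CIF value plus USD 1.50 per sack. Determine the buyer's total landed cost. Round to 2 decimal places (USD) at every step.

CIF: the seller pays costs through ocean freight and marine insurance to the destination port.
Already in the invoice (seller's account under CIF): inland to port, origin terminal, freight — exclude.
The CIF price already equals the CIF value: 34362.60
Ad valorem component: 34362.60 × 11.7% = 4020.42
Specific component: 196 × 1.50 = 294.00
Import duty = 4020.42 + 294.00 = 4314.42
Buyer bears: destination terminal 962.41 + brokerage 445.27 + delivery 784.72 + duty 4314.42 = 6506.82
Landed cost = invoice 34362.60 + 6506.82 = 40869.42

Total landed cost: USD 40869.42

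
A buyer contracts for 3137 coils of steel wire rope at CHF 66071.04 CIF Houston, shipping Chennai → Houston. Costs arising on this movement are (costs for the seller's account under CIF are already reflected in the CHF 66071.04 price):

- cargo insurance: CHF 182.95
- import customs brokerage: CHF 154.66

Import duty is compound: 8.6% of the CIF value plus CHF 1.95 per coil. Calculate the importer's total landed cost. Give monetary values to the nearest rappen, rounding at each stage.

CIF: the seller pays costs through ocean freight and marine insurance to the destination port.
Already in the invoice (seller's account under CIF): insurance — exclude.
The CIF price already equals the CIF value: 66071.04
Ad valorem component: 66071.04 × 8.6% = 5682.11
Specific component: 3137 × 1.95 = 6117.15
Import duty = 5682.11 + 6117.15 = 11799.26
Buyer bears: brokerage 154.66 + duty 11799.26 = 11953.92
Landed cost = invoice 66071.04 + 11953.92 = 78024.96

Total landed cost: CHF 78024.96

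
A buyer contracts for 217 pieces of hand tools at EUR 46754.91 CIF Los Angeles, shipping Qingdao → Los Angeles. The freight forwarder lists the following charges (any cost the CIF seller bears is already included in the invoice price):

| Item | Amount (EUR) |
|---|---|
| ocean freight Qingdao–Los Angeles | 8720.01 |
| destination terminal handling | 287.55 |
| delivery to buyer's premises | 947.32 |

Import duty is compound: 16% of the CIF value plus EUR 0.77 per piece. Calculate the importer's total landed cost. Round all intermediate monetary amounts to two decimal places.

Total landed cost: EUR 55637.66

CIF: the seller pays costs through ocean freight and marine insurance to the destination port.
Already in the invoice (seller's account under CIF): freight — exclude.
The CIF price already equals the CIF value: 46754.91
Ad valorem component: 46754.91 × 16% = 7480.79
Specific component: 217 × 0.77 = 167.09
Import duty = 7480.79 + 167.09 = 7647.88
Buyer bears: destination terminal 287.55 + delivery 947.32 + duty 7647.88 = 8882.75
Landed cost = invoice 46754.91 + 8882.75 = 55637.66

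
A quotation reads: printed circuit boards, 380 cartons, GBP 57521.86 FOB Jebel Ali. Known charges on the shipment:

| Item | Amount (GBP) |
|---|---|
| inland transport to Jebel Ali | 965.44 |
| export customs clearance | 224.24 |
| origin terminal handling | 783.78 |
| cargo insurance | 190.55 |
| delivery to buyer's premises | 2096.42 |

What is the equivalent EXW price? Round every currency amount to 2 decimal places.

Not relevant to the conversion: insurance, delivery — on the buyer under both terms; not part of either seller's price.
From FOB to EXW, the seller no longer bears: inland to port, export clearance, origin terminal.
EXW price = 57521.86 − 965.44 − 224.24 − 783.78 = 55548.40

EXW price: GBP 55548.40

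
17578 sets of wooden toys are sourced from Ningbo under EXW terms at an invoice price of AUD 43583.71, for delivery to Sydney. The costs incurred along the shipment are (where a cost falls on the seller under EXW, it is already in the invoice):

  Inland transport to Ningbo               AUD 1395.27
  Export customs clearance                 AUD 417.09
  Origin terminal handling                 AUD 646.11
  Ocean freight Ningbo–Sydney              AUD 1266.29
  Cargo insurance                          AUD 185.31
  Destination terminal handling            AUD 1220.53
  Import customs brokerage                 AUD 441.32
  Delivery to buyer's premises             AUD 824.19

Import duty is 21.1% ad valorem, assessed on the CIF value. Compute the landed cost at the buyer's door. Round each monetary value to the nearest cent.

EXW: the seller makes goods available at their premises; the buyer bears all onward costs.
CIF value = EXW price + inland to port + export clearance + origin terminal + freight + insurance = 43583.71 + 1395.27 + 417.09 + 646.11 + 1266.29 + 185.31 = 47493.78
Import duty = 47493.78 × 21.1% = 10021.19
Buyer bears: inland to port 1395.27 + export clearance 417.09 + origin terminal 646.11 + freight 1266.29 + insurance 185.31 + destination terminal 1220.53 + brokerage 441.32 + delivery 824.19 + duty 10021.19 = 16417.30
Landed cost = invoice 43583.71 + 16417.30 = 60001.01

Total landed cost: AUD 60001.01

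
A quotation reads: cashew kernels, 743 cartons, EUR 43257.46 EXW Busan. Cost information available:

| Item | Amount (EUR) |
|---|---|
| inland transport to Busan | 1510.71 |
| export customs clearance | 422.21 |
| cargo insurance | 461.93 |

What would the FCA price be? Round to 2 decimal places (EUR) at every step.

FCA price: EUR 45190.38

Not relevant to the conversion: insurance — on the buyer under both terms; not part of either seller's price.
From EXW to FCA, the seller additionally bears: inland to port, export clearance.
FCA price = 43257.46 + 1510.71 + 422.21 = 45190.38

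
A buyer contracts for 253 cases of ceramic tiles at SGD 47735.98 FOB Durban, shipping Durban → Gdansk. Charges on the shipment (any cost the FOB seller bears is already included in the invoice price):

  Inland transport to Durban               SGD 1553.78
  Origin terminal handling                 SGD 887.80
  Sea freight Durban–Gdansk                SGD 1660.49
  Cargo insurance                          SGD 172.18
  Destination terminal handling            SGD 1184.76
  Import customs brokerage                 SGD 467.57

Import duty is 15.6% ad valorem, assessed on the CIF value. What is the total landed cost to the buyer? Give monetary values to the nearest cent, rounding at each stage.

Total landed cost: SGD 58953.69

FOB: the seller bears costs until goods are on board at the origin port; the buyer bears freight, insurance and all costs thereafter.
Already in the invoice (seller's account under FOB): inland to port, origin terminal — exclude.
CIF value = FOB price + freight + insurance = 47735.98 + 1660.49 + 172.18 = 49568.65
Import duty = 49568.65 × 15.6% = 7732.71
Buyer bears: freight 1660.49 + insurance 172.18 + destination terminal 1184.76 + brokerage 467.57 + duty 7732.71 = 11217.71
Landed cost = invoice 47735.98 + 11217.71 = 58953.69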